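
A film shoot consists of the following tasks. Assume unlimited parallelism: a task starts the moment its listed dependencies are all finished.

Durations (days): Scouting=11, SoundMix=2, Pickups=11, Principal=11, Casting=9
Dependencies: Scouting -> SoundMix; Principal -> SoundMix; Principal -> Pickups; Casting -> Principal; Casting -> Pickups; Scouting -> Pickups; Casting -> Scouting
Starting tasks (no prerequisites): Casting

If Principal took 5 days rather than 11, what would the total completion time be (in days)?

31

As given, the longest chain is Casting→Principal→Pickups = 9+11+11 = 31, so the finish is 31 days.
Principal lies on that path, so at 5 days the path becomes 25 days.
New critical path: Casting→Scouting→Pickups = 9+11+11 = 31 ⇒ 31 days.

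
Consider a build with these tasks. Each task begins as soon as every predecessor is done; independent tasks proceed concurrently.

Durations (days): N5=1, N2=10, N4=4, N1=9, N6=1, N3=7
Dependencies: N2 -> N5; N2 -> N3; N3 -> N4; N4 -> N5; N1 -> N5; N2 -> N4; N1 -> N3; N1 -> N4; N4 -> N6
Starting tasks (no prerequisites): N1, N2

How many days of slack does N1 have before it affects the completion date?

1

N2→N3→N4→N5 = 10+7+4+1 = 22 sets the makespan at 22 days.
Longest path through N1: 21 days (earliest finish 9, latest finish 10).
So N1 can slip 10 − 9 = 1 day.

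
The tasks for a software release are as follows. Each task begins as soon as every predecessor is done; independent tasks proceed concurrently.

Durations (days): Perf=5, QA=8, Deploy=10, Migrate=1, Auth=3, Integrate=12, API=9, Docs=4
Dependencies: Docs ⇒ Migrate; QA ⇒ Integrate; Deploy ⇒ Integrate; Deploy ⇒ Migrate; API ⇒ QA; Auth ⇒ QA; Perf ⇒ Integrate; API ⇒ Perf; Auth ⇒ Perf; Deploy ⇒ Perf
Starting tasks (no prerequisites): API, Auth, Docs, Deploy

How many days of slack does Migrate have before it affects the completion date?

18

Critical path: API→QA→Integrate = 9+8+12 = 29, so the finish is 29 days.
Longest path through Migrate: 11 days (earliest finish 11, latest finish 29).
Slack of Migrate = 28 − 10 = 18 days.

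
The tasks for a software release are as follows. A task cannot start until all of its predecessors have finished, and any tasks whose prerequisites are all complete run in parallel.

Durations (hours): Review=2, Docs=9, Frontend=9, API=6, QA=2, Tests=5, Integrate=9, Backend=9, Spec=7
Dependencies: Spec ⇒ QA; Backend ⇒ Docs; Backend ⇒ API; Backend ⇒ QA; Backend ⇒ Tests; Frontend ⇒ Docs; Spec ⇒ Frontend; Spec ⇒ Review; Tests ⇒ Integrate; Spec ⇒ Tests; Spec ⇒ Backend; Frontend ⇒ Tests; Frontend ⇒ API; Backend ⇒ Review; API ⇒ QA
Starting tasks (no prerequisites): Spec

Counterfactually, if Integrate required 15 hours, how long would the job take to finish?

36

Baseline: Spec→Backend→Tests→Integrate = 7+9+5+9 = 30 → 30 hours.
Integrate lies on that path, so at 15 hours the path becomes 36 hours.
No other chain overtakes it, so the finish is 36 hours.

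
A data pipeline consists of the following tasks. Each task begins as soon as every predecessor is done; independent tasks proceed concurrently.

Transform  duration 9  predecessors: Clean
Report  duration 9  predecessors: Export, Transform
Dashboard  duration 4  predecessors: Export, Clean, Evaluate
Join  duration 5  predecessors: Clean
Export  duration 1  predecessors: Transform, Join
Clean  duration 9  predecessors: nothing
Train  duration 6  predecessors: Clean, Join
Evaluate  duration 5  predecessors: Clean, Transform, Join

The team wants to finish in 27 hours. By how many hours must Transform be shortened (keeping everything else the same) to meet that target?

Current finish: 28 hours; target: 27.
Transform is on every critical path, so each hour cut from Transform cuts the finish by one (this holds down to a finish of 24).
Need 28 − 27 = 1 hour off Transform → Transform becomes 8 hours, finish becomes 27.

1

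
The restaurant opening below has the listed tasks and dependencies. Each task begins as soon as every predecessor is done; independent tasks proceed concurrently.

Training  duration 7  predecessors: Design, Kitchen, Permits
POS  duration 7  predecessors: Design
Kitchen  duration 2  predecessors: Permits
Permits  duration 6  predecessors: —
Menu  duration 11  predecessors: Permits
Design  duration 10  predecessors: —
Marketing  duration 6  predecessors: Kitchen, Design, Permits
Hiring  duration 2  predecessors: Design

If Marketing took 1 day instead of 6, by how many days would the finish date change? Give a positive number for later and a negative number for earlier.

0

As given, the longest chain is Permits→Menu = 6+11 = 17, so the finish is 17 days.
Marketing has 1 day of float (longest path through it is 16).
That remains the longest chain; total 17 days.
Change in finish: 17 − 17 = +0 days.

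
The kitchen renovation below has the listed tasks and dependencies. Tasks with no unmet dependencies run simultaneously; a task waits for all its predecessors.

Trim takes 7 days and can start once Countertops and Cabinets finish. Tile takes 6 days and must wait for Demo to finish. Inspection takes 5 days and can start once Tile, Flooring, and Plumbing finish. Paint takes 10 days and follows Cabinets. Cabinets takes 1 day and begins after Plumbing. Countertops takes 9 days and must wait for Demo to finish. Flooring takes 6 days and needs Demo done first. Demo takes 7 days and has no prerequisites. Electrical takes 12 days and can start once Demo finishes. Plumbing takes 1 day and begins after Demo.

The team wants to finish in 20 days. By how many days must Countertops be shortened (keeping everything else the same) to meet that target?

3

Current finish: 23 days; target: 20.
Countertops is on every critical path, so each day cut from Countertops cuts the finish by one (this holds down to a finish of 19).
Need 23 − 20 = 3 days off Countertops → Countertops becomes 6 days, finish becomes 20.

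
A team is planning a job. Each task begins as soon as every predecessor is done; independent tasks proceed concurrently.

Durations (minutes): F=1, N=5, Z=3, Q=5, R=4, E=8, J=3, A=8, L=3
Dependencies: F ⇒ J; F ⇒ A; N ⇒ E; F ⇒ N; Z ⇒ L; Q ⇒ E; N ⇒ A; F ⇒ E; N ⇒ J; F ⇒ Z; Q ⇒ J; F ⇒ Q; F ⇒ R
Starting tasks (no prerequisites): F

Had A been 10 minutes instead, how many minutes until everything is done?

Actual critical path: F→N→A = 1+5+8 = 14 ⇒ 14 minutes.
A is on the critical path; changing it to 10 makes that path 16 minutes.
That remains the longest chain; total 16 minutes.

16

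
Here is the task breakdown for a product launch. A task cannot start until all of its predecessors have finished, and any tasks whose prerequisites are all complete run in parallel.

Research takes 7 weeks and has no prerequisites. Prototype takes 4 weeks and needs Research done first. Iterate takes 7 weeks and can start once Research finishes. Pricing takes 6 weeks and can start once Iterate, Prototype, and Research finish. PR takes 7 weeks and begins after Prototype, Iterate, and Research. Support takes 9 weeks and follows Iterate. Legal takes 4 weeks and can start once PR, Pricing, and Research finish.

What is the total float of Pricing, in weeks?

1

The longest chain is Research→Iterate→PR→Legal = 7+7+7+4 = 25; overall finish 25 weeks.
Longest path through Pricing: 24 weeks (earliest finish 20, latest finish 21).
So Pricing can slip 21 − 20 = 1 week.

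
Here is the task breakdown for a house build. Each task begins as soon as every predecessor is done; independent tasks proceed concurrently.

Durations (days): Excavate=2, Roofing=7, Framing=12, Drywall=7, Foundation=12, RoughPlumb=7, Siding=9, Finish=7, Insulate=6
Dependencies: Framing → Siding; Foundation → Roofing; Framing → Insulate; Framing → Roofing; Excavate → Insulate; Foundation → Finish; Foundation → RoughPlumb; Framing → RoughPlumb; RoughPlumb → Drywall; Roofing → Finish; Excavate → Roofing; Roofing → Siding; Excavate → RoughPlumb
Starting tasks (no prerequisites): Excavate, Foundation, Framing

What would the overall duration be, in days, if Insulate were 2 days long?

28

Actual critical path: Foundation→Roofing→Siding = 12+7+9 = 28 ⇒ 28 days.
Insulate is off the critical path — its longest chain is 18 days, giving 10 of slack.
No other chain overtakes it, so the finish is 28 days.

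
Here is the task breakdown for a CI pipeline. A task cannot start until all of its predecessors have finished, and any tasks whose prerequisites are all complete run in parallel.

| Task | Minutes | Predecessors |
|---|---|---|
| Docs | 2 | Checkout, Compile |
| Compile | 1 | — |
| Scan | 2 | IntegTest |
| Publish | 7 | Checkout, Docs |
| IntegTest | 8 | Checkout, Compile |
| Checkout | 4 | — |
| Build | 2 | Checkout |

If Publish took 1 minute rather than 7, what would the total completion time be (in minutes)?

14

Baseline: Checkout→IntegTest→Scan = 4+8+2 = 14 → 14 minutes.
Publish is off the critical path — its longest chain is 13 minutes, giving 1 of slack.
No other chain overtakes it, so the finish is 14 minutes.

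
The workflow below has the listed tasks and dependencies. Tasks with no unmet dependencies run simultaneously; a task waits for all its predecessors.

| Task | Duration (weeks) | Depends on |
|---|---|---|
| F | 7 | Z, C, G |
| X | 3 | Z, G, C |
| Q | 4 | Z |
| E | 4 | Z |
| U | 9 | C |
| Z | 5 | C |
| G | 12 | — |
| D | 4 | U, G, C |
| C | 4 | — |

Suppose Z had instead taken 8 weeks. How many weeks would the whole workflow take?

As given, the longest chain is G→F = 12+7 = 19, so the finish is 19 weeks.
The longest path through Z is only 16 weeks, so Z has float 3.
New critical path: C→Z→F = 4+8+7 = 19 ⇒ 19 weeks.

19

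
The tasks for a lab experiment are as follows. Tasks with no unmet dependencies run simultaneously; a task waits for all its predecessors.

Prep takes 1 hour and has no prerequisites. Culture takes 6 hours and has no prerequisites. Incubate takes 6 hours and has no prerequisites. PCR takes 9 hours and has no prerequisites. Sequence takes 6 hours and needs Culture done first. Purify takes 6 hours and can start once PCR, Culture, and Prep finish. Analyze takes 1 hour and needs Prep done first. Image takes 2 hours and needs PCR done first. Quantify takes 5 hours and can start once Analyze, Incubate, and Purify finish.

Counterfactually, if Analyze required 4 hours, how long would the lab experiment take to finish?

20

As given, the longest chain is PCR→Purify→Quantify = 9+6+5 = 20, so the finish is 20 hours.
Analyze is off the critical path — its longest chain is 7 hours, giving 13 of slack.
The critical path is still PCR→Purify→Quantify; finish is now 20 hours.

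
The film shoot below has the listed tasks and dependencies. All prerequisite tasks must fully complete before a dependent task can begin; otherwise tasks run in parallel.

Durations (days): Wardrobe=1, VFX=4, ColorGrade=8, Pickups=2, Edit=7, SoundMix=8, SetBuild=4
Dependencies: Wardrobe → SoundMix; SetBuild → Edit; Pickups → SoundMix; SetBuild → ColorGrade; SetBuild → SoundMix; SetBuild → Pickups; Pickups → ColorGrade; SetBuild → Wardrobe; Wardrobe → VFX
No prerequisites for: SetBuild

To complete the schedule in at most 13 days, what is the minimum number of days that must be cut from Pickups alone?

Current finish: 14 days; target: 13.
Pickups is on every critical path, so each day cut from Pickups cuts the finish by one (this holds down to a finish of 13).
Need 14 − 13 = 1 day off Pickups → Pickups becomes 1 day, finish becomes 13.

1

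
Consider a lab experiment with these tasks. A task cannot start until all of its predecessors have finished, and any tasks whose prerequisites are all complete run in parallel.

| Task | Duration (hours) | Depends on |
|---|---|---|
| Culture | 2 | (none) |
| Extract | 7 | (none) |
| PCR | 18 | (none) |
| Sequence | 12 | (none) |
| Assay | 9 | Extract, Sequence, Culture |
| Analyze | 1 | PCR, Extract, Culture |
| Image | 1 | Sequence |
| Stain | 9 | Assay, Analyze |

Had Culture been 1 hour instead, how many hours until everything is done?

The binding path is Sequence→Assay→Stain = 12+9+9 = 30; finish at 30 hours.
The longest path through Culture is only 20 hours, so Culture has float 10.
That remains the longest chain; total 30 hours.

30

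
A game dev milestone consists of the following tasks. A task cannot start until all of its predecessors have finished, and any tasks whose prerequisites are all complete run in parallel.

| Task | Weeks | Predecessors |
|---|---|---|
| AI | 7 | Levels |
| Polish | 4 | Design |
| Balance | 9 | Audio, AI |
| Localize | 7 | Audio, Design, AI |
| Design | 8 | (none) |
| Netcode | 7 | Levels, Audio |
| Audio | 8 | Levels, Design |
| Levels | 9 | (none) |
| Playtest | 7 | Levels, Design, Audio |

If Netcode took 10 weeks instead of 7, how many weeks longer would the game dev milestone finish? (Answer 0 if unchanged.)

1

Baseline: Levels→Audio→Balance = 9+8+9 = 26 → 26 weeks.
The longest path through Netcode is only 24 weeks, so Netcode has float 2.
The binding chain switches to Levels→Audio→Netcode = 9+8+10 = 27; finish 27 weeks.
Change in finish: 27 − 26 = +1 weeks.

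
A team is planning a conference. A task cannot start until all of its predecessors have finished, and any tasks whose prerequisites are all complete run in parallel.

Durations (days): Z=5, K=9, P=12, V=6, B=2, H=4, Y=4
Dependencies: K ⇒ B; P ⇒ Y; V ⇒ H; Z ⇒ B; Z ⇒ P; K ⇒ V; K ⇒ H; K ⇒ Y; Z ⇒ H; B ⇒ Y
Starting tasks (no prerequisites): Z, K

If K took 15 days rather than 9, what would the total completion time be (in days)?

Baseline: Z→P→Y = 5+12+4 = 21 → 21 days.
K is off the critical path — its longest chain is 19 days, giving 2 of slack.
New critical path: K→V→H = 15+6+4 = 25 ⇒ 25 days.

25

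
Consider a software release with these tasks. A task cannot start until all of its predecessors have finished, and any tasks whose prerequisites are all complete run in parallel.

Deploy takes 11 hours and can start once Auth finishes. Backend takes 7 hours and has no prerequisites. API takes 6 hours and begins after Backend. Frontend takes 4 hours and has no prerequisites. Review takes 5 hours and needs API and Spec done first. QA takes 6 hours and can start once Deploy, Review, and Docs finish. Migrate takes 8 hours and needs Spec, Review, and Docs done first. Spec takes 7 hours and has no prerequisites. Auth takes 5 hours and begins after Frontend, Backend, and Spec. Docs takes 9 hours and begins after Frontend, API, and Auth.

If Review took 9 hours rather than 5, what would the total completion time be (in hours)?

30

The binding path is Backend→API→Docs→Migrate = 7+6+9+8 = 30; finish at 30 hours.
The longest path through Review is only 26 hours, so Review has float 4.
No other chain overtakes it, so the finish is 30 hours.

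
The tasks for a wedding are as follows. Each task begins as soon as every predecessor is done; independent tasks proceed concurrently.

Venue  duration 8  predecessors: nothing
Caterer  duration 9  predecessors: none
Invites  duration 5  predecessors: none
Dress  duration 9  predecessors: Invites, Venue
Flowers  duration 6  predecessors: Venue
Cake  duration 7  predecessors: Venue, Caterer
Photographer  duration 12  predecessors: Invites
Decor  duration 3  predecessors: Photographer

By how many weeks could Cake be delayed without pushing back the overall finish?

4

The longest chain is Invites→Photographer→Decor = 5+12+3 = 20; overall finish 20 weeks.
Cake finishes as early as 16 and must finish by 20.
Float = 20 − 16 = 4.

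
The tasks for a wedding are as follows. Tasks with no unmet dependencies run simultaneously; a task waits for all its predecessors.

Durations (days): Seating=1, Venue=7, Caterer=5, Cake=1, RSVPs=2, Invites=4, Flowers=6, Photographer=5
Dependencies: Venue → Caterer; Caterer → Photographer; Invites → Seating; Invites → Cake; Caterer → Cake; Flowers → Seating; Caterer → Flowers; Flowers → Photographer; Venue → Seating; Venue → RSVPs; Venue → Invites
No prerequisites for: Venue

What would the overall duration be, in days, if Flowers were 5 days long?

22

As given, the longest chain is Venue→Caterer→Flowers→Photographer = 7+5+6+5 = 23, so the finish is 23 days.
Flowers lies on that path, so at 5 days the path becomes 22 days.
No other chain overtakes it, so the finish is 22 days.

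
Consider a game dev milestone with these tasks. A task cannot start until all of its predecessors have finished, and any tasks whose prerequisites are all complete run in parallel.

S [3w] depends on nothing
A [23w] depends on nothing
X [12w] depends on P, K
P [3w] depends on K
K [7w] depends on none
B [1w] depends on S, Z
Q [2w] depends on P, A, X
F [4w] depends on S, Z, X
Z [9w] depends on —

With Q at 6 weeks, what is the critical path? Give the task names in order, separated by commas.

A, Q

Actual critical path: K→P→X→F = 7+3+12+4 = 26 ⇒ 26 weeks.
The longest path through Q is only 25 weeks, so Q has float 1.
The binding chain switches to A→Q = 23+6 = 29; finish 29 weeks.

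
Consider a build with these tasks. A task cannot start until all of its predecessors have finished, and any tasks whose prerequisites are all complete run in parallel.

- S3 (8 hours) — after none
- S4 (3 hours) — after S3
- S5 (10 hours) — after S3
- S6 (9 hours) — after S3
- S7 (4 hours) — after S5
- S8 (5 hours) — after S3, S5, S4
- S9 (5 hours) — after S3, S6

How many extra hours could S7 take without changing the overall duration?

Critical path: S3→S5→S8 = 8+10+5 = 23, so the finish is 23 hours.
Longest path through S7: 22 hours (earliest finish 22, latest finish 23).
So S7 can slip 23 − 22 = 1 hour.

1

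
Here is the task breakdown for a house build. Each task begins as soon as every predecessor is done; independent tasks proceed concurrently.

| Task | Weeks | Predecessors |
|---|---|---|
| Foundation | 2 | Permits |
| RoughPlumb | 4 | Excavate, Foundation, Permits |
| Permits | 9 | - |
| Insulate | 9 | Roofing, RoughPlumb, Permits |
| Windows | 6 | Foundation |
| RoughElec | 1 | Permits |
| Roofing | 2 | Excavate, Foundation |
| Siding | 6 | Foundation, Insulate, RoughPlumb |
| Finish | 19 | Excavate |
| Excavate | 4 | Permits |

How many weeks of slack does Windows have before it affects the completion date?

15

The longest chain is Permits→Excavate→RoughPlumb→Insulate→Siding = 9+4+4+9+6 = 32; overall finish 32 weeks.
Longest path through Windows: 17 weeks (earliest finish 17, latest finish 32).
So Windows can slip 32 − 17 = 15 weeks.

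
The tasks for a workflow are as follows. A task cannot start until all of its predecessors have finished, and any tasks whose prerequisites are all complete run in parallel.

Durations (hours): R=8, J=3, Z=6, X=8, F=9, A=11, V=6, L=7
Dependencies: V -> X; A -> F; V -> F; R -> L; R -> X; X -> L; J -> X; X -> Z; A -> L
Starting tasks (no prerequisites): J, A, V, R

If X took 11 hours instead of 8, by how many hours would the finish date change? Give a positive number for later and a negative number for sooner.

The binding path is R→X→L = 8+8+7 = 23; finish at 23 hours.
Since X is critical, the +3 change carries straight to that chain (now 26 hours).
That remains the longest chain; total 26 hours.
Change in finish: 26 − 23 = +3 hours.

3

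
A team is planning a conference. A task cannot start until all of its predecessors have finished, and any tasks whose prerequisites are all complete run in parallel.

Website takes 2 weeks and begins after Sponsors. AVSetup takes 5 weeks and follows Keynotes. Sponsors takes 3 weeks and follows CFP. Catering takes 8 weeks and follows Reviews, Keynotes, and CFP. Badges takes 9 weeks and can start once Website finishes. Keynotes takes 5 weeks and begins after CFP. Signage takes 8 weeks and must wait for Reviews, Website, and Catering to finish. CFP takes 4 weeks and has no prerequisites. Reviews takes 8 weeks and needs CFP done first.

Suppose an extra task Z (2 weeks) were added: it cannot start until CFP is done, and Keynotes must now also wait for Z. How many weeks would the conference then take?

28

Originally the conference takes 28 weeks.
With Z inserted, Keynotes now waits for max(CFP, Z).
New critical path: CFP→Reviews→Catering→Signage = 4+8+8+8 = 28 ⇒ 28 weeks.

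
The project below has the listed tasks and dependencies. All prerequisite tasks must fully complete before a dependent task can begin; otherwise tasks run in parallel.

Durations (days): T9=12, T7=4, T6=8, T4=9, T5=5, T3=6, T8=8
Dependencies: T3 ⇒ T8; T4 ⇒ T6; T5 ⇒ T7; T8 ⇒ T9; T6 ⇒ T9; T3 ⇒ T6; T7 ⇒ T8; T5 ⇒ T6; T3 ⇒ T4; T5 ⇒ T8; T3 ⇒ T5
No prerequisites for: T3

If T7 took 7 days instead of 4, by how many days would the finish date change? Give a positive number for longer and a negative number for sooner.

Actual critical path: T3→T5→T7→T8→T9 = 6+5+4+8+12 = 35 ⇒ 35 days.
T7 lies on that path, so at 7 days the path becomes 38 days.
The critical path is still T3→T5→T7→T8→T9; finish is now 38 days.
Change in finish: 38 − 35 = +3 days.

3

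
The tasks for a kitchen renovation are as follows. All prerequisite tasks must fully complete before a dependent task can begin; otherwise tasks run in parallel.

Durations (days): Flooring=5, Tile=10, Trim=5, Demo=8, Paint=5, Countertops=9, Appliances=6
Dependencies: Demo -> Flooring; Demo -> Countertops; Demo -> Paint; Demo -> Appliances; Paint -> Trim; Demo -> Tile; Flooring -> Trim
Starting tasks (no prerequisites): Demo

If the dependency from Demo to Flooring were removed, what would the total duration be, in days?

18

With the dependency in place, Demo→Flooring→Trim = 8+5+5 = 18 sets the finish at 18 days.
Without Demo→Flooring, Flooring's earliest start moves from 8 to 0.
After: Demo→Paint→Trim = 8+5+5 = 18 → 18 days.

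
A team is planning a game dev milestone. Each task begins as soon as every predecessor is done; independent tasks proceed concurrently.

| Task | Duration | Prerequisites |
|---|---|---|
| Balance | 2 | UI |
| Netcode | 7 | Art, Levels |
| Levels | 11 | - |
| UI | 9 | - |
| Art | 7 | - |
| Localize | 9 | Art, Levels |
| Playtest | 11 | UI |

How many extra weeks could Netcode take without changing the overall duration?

2

The longest chain is Levels→Localize = 11+9 = 20; overall finish 20 weeks.
Netcode finishes as early as 18 and must finish by 20.
So Netcode can slip 20 − 18 = 2 weeks.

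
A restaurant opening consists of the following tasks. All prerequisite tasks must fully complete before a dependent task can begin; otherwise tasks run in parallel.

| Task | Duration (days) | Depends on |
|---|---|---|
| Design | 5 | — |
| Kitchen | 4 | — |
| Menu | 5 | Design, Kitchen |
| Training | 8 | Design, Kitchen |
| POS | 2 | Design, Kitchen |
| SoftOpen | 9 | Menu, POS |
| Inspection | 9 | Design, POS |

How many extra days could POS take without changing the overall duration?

3

Critical path: Design→Menu→SoftOpen = 5+5+9 = 19, so the finish is 19 days.
Longest path through POS: 16 days (earliest finish 7, latest finish 10).
Float = 19 − 16 = 3.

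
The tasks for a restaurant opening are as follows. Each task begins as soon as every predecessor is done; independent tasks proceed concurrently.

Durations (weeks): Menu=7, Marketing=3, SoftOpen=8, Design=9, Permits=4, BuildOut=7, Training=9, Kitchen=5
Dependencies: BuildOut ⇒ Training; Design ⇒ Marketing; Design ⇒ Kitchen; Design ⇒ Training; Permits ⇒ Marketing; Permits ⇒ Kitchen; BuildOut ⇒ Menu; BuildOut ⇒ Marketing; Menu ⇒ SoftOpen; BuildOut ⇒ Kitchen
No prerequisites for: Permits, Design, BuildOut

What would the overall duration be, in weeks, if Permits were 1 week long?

Baseline: BuildOut→Menu→SoftOpen = 7+7+8 = 22 → 22 weeks.
The longest path through Permits is only 9 weeks, so Permits has float 13.
That remains the longest chain; total 22 weeks.

22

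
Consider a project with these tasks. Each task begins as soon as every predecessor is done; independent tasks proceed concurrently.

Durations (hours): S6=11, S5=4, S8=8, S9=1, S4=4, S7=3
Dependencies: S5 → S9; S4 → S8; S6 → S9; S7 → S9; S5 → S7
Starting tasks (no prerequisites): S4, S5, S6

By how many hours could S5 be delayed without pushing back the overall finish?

S4→S8 = 4+8 = 12 sets the makespan at 12 hours.
The longest chain containing S5 totals 8 hours.
So S5 can slip 8 − 4 = 4 hours.

4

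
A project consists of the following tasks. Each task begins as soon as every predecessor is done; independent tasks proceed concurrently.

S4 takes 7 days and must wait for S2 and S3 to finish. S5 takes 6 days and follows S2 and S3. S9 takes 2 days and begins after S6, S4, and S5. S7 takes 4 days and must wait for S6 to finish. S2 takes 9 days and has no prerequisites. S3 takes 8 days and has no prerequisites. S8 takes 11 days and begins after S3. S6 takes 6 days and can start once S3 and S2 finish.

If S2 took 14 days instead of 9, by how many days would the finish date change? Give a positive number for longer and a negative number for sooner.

Actual critical path: S2→S6→S7 = 9+6+4 = 19 ⇒ 19 days.
Since S2 is critical, the +5 change carries straight to that chain (now 24 days).
No other chain overtakes it, so the finish is 24 days.
Change in finish: 24 − 19 = +5 days.

5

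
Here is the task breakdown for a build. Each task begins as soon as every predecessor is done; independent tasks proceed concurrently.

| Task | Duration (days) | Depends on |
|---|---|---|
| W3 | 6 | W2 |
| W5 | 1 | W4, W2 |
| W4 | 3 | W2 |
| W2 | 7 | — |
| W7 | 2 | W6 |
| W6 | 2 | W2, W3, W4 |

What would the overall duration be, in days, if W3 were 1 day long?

Actual critical path: W2→W3→W6→W7 = 7+6+2+2 = 17 ⇒ 17 days.
W3 is on the critical path; changing it to 1 makes that path 12 days.
New critical path: W2→W4→W6→W7 = 7+3+2+2 = 14 ⇒ 14 days.

14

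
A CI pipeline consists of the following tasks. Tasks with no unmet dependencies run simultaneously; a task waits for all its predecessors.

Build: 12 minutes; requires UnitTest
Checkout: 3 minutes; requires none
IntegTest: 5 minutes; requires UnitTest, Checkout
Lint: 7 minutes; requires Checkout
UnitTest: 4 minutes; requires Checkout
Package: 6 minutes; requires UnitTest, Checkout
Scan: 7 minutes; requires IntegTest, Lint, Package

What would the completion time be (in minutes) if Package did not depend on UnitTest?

19

With the dependency in place, Checkout→UnitTest→Package→Scan = 3+4+6+7 = 20 sets the finish at 20 minutes.
Without UnitTest→Package, Package's earliest start moves from 7 to 3.
New critical path: Checkout→UnitTest→IntegTest→Scan = 3+4+5+7 = 19 ⇒ 19 minutes.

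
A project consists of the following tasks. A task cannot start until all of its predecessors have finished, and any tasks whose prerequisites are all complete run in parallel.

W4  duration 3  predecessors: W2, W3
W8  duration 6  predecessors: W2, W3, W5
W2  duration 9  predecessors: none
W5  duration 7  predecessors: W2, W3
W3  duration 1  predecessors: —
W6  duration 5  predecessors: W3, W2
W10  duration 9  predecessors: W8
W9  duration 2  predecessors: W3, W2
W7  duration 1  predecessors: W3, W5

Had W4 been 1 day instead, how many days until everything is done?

31

Actual critical path: W2→W5→W8→W10 = 9+7+6+9 = 31 ⇒ 31 days.
W4 is off the critical path — its longest chain is 12 days, giving 19 of slack.
That remains the longest chain; total 31 days.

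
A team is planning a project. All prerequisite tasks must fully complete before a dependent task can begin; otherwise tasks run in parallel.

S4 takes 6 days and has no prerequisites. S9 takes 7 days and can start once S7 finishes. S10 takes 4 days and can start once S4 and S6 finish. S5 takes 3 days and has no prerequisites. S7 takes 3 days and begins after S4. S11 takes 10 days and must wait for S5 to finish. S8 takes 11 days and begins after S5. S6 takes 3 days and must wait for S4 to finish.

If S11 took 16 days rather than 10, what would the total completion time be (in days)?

19

The binding path is S4→S7→S9 = 6+3+7 = 16; finish at 16 days.
The longest path through S11 is only 13 days, so S11 has float 3.
Now S5→S11 = 3+16 = 19 is longest, so the finish becomes 19 days.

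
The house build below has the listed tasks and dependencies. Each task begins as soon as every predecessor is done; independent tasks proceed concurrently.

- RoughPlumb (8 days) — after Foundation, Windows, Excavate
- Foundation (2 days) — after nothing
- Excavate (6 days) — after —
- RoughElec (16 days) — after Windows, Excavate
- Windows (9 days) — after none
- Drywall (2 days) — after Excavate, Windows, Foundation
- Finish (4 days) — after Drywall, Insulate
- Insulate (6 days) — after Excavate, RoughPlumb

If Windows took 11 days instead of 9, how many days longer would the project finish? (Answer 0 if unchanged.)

2

As given, the longest chain is Windows→RoughPlumb→Insulate→Finish = 9+8+6+4 = 27, so the finish is 27 days.
Windows is on the critical path; changing it to 11 makes that path 29 days.
No other chain overtakes it, so the finish is 29 days.
Change in finish: 29 − 27 = +2 days.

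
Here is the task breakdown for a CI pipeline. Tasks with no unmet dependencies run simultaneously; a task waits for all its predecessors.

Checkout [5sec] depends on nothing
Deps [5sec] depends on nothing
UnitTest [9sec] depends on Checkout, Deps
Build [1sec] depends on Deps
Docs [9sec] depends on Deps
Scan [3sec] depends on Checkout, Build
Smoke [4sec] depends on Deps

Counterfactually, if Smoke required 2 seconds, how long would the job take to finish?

14

Critical path before the change: Checkout→UnitTest = 5+9 = 14 giving 14 seconds.
Smoke has 5 seconds of float (longest path through it is 9).
No other chain overtakes it, so the finish is 14 seconds.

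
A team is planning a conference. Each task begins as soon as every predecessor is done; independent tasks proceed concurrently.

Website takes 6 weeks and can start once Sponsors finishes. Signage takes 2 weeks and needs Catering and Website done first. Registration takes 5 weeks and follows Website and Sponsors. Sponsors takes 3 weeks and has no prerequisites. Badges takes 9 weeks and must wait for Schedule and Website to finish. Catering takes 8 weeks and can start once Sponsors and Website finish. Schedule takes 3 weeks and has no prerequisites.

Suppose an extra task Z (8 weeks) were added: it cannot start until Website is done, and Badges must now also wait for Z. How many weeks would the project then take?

26

Originally the project takes 19 weeks.
With Z inserted, Badges now waits for max(Schedule, Website, Z).
New critical path: Sponsors→Website→Z→Badges = 3+6+8+9 = 26 ⇒ 26 weeks.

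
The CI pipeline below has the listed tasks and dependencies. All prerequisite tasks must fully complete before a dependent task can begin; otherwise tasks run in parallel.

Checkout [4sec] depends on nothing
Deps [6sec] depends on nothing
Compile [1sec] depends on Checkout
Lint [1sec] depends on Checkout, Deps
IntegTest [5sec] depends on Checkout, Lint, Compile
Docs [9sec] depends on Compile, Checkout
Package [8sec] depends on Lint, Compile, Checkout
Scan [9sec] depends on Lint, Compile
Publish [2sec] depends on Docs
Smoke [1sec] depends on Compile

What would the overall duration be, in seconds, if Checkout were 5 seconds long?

17

As given, the longest chain is Checkout→Compile→Docs→Publish = 4+1+9+2 = 16, so the finish is 16 seconds.
Checkout lies on that path, so at 5 seconds the path becomes 17 seconds.
That remains the longest chain; total 17 seconds.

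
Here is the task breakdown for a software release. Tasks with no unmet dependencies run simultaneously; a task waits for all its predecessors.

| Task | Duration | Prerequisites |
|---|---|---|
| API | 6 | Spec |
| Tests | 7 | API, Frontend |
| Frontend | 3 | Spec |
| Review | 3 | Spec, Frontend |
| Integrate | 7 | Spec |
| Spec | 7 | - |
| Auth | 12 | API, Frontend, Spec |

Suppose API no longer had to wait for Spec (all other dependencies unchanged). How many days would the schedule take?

Original critical path: Spec→API→Auth = 7+6+12 = 25 ⇒ 25 days.
Without Spec→API, API's earliest start moves from 7 to 0.
After: Spec→Frontend→Auth = 7+3+12 = 22 → 22 days.

22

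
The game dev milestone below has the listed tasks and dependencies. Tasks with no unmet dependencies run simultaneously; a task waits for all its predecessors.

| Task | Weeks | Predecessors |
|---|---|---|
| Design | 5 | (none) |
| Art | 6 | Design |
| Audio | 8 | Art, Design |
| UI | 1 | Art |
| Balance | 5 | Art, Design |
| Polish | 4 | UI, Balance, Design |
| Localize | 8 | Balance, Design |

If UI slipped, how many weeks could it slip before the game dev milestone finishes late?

Design→Art→Balance→Localize = 5+6+5+8 = 24 sets the makespan at 24 weeks.
Longest path through UI: 16 weeks (earliest finish 12, latest finish 20).
Float = 24 − 16 = 8.

8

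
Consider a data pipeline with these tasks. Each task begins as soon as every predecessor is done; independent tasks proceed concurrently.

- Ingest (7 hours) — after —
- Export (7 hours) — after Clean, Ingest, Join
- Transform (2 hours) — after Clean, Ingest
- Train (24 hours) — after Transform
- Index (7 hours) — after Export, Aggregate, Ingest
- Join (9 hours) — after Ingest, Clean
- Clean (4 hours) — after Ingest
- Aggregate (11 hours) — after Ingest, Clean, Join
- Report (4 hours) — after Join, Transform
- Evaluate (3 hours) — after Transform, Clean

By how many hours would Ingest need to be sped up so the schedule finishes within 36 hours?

Current finish: 38 hours; target: 36.
Ingest is on every critical path, so each hour cut from Ingest cuts the finish by one (this holds down to a finish of 32).
Need 38 − 36 = 2 hours off Ingest → Ingest becomes 5 hours, finish becomes 36.

2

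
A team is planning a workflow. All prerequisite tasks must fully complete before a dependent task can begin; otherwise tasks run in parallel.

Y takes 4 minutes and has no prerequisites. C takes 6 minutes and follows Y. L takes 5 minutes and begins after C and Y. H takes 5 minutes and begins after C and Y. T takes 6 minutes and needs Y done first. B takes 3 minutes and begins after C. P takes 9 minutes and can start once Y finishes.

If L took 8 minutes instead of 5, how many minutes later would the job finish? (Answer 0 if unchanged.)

3

Critical path before the change: Y→C→L = 4+6+5 = 15 giving 15 minutes.
L lies on that path, so at 8 minutes the path becomes 18 minutes.
That remains the longest chain; total 18 minutes.
Change in finish: 18 − 15 = +3 minutes.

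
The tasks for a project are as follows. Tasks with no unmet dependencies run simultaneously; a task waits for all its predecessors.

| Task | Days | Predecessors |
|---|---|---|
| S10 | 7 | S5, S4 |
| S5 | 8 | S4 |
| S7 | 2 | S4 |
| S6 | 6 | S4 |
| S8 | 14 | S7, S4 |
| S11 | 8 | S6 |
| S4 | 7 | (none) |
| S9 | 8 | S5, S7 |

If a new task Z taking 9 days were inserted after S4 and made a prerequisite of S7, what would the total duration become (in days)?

Originally the job takes 23 days.
With Z inserted, S7 now waits for max(S4, Z).
New critical path: S4→Z→S7→S8 = 7+9+2+14 = 32 ⇒ 32 days.

32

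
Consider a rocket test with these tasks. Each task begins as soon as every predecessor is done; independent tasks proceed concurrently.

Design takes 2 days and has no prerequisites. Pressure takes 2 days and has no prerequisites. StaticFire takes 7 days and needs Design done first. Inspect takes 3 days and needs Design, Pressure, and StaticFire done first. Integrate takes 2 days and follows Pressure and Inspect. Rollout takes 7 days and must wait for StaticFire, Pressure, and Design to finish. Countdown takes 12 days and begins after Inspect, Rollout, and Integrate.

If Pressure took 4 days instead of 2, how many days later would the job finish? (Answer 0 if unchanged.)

The binding path is Design→StaticFire→Rollout→Countdown = 2+7+7+12 = 28; finish at 28 days.
Pressure has 7 days of float (longest path through it is 21).
No other chain overtakes it, so the finish is 28 days.
Change in finish: 28 − 28 = +0 days.

0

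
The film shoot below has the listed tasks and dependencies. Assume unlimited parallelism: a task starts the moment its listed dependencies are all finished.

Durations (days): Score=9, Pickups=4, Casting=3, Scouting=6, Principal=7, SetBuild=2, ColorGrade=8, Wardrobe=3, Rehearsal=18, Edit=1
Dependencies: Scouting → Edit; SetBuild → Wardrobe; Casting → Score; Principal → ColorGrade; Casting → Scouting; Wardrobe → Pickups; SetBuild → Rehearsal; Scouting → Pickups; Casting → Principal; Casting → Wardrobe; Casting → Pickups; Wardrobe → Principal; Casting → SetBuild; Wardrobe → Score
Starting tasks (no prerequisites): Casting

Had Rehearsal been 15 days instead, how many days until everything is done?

The binding path is Casting→SetBuild→Rehearsal = 3+2+18 = 23; finish at 23 days.
Rehearsal is on the critical path; changing it to 15 makes that path 20 days.
Now Casting→SetBuild→Wardrobe→Principal→ColorGrade = 3+2+3+7+8 = 23 is longest, so the finish becomes 23 days.

23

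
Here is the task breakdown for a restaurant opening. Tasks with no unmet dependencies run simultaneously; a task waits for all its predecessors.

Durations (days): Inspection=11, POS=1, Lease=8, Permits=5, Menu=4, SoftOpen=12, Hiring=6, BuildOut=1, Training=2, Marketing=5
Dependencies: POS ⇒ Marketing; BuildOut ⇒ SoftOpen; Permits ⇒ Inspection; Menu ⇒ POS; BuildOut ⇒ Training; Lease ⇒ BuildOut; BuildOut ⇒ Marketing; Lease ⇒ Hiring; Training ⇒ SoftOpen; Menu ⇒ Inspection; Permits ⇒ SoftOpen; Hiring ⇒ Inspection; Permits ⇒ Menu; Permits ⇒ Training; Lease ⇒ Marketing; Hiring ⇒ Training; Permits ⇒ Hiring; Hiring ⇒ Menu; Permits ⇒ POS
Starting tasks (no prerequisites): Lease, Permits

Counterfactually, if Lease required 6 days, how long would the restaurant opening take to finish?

As given, the longest chain is Lease→Hiring→Menu→Inspection = 8+6+4+11 = 29, so the finish is 29 days.
Since Lease is critical, the -2 change carries straight to that chain (now 27 days).
The critical path is still Lease→Hiring→Menu→Inspection; finish is now 27 days.

27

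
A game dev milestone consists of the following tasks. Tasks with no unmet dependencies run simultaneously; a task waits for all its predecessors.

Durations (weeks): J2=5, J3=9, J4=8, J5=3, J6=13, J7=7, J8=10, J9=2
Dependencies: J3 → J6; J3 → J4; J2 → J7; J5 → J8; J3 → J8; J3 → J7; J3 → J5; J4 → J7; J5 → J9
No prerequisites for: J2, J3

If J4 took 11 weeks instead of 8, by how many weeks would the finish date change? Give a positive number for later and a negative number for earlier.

3

Critical path before the change: J3→J4→J7 = 9+8+7 = 24 giving 24 weeks.
J4 is on the critical path; changing it to 11 makes that path 27 weeks.
The critical path is still J3→J4→J7; finish is now 27 weeks.
Change in finish: 27 − 24 = +3 weeks.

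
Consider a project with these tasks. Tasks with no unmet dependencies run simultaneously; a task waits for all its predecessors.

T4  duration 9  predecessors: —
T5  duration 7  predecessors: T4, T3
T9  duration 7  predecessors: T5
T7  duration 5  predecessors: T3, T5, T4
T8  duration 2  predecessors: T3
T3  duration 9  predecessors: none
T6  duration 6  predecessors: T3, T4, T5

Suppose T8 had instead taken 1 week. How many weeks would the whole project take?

23

The binding path is T3→T5→T9 = 9+7+7 = 23; finish at 23 weeks.
The longest path through T8 is only 11 weeks, so T8 has float 12.
The critical path is still T3→T5→T9; finish is now 23 weeks.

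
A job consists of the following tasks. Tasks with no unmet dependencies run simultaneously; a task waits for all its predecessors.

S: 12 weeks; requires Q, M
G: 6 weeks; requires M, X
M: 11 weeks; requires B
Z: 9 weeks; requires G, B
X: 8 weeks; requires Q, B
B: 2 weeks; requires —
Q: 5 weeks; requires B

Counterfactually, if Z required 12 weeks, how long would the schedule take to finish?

Critical path before the change: B→Q→X→G→Z = 2+5+8+6+9 = 30 giving 30 weeks.
Z is on the critical path; changing it to 12 makes that path 33 weeks.
No other chain overtakes it, so the finish is 33 weeks.

33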